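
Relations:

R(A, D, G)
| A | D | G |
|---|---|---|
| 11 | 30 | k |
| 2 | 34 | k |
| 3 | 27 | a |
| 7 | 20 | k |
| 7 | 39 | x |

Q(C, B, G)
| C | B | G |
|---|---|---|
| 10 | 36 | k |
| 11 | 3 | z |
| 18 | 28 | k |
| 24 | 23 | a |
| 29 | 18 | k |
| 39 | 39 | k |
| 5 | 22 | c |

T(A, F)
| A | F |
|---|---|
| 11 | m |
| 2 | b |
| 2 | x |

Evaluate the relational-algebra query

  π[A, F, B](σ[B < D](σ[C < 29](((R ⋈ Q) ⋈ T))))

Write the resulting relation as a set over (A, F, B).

R ⋈ Q (natural join on G): {(11, 30, k, 10, 36), (11, 30, k, 18, 28), (11, 30, k, 29, 18), (11, 30, k, 39, 39), (2, 34, k, 10, 36), (2, 34, k, 18, 28), (2, 34, k, 29, 18), (2, 34, k, 39, 39), (3, 27, a, 24, 23), (7, 20, k, 10, 36), (7, 20, k, 18, 28), (7, 20, k, 29, 18), (7, 20, k, 39, 39)}
(R ⋈ Q) ⋈ T (natural join on A): {(11, 30, k, 10, 36, m), (11, 30, k, 18, 28, m), (11, 30, k, 29, 18, m), (11, 30, k, 39, 39, m), (2, 34, k, 10, 36, b), (2, 34, k, 10, 36, x), (2, 34, k, 18, 28, b), (2, 34, k, 18, 28, x), (2, 34, k, 29, 18, b), (2, 34, k, 29, 18, x), (2, 34, k, 39, 39, b), (2, 34, k, 39, 39, x)}
Apply σ_{C < 29}; surviving tuples: {(11, 30, k, 10, 36, m), (11, 30, k, 18, 28, m), (2, 34, k, 10, 36, b), (2, 34, k, 10, 36, x), (2, 34, k, 18, 28, b), (2, 34, k, 18, 28, x)}
Apply σ_{B < D}; surviving tuples: {(11, 30, k, 18, 28, m), (2, 34, k, 18, 28, b), (2, 34, k, 18, 28, x)}
Keep only column(s) A, F, B: {(11, m, 28), (2, b, 28), (2, x, 28)}

{(11, m, 28), (2, b, 28), (2, x, 28)}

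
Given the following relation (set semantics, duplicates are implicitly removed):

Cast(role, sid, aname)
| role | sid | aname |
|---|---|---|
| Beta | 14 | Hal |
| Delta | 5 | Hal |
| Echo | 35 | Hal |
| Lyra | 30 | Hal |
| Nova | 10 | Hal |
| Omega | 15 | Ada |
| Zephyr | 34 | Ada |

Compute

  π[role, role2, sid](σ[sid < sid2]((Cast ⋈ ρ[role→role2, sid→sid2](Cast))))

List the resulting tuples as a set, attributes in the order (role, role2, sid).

ρ[role→role2, sid→sid2]: schema becomes (role2, sid2, aname); tuples unchanged.
Joining Cast and ρ[role→role2, sid→sid2](Cast) on aname yields {(Beta, 14, Hal, Beta, 14), (Beta, 14, Hal, Delta, 5), (Beta, 14, Hal, Echo, 35), (Beta, 14, Hal, Lyra, 30), (Beta, 14, Hal, Nova, 10), (Delta, 5, Hal, Beta, 14), (Delta, 5, Hal, Delta, 5), (Delta, 5, Hal, Echo, 35), (Delta, 5, Hal, Lyra, 30), (Delta, 5, Hal, Nova, 10), (Echo, 35, Hal, Beta, 14), (Echo, 35, Hal, Delta, 5), (Echo, 35, Hal, Echo, 35), (Echo, 35, Hal, Lyra, 30), (Echo, 35, Hal, Nova, 10), (Lyra, 30, Hal, Beta, 14), (Lyra, 30, Hal, Delta, 5), (Lyra, 30, Hal, Echo, 35), (Lyra, 30, Hal, Lyra, 30), (Lyra, 30, Hal, Nova, 10), (Nova, 10, Hal, Beta, 14), (Nova, 10, Hal, Delta, 5), (Nova, 10, Hal, Echo, 35), (Nova, 10, Hal, Lyra, 30), (Nova, 10, Hal, Nova, 10), (Omega, 15, Ada, Omega, 15), (Omega, 15, Ada, Zephyr, 34), (Zephyr, 34, Ada, Omega, 15), (Zephyr, 34, Ada, Zephyr, 34)}.
Selection sid < sid2: {(Beta, 14, Hal, Echo, 35), (Beta, 14, Hal, Lyra, 30), (Delta, 5, Hal, Beta, 14), (Delta, 5, Hal, Echo, 35), (Delta, 5, Hal, Lyra, 30), (Delta, 5, Hal, Nova, 10), (Lyra, 30, Hal, Echo, 35), (Nova, 10, Hal, Beta, 14), (Nova, 10, Hal, Echo, 35), (Nova, 10, Hal, Lyra, 30), (Omega, 15, Ada, Zephyr, 34)}
π_{role, role2, sid} gives {(Beta, Echo, 14), (Beta, Lyra, 14), (Delta, Beta, 5), (Delta, Echo, 5), (Delta, Lyra, 5), (Delta, Nova, 5), (Lyra, Echo, 30), (Nova, Beta, 10), (Nova, Echo, 10), (Nova, Lyra, 10), (Omega, Zephyr, 15)}.

{(Beta, Echo, 14), (Beta, Lyra, 14), (Delta, Beta, 5), (Delta, Echo, 5), (Delta, Lyra, 5), (Delta, Nova, 5), (Lyra, Echo, 30), (Nova, Beta, 10), (Nova, Echo, 10), (Nova, Lyra, 10), (Omega, Zephyr, 15)}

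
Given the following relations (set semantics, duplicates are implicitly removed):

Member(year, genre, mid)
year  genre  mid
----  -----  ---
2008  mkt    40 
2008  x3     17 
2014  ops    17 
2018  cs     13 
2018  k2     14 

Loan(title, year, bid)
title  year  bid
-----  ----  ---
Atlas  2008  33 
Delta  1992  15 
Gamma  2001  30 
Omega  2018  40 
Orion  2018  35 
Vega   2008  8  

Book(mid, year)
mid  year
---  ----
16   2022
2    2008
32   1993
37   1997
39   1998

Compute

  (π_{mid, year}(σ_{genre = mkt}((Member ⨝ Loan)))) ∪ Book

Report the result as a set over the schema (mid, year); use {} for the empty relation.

{(16, 2022), (2, 2008), (32, 1993), (37, 1997), (39, 1998), (40, 2008)}

Natural join on year: {(2008, mkt, 40, Atlas, 33), (2008, mkt, 40, Vega, 8), (2008, x3, 17, Atlas, 33), (2008, x3, 17, Vega, 8), (2018, cs, 13, Omega, 40), (2018, cs, 13, Orion, 35), (2018, k2, 14, Omega, 40), (2018, k2, 14, Orion, 35)}
Apply σ_{genre = mkt}; surviving tuples: {(2008, mkt, 40, Atlas, 33), (2008, mkt, 40, Vega, 8)}
π_{mid, year} gives {(40, 2008)} (1 duplicate(s) eliminated).
Taking the union: {(16, 2022), (2, 2008), (32, 1993), (37, 1997), (39, 1998), (40, 2008)}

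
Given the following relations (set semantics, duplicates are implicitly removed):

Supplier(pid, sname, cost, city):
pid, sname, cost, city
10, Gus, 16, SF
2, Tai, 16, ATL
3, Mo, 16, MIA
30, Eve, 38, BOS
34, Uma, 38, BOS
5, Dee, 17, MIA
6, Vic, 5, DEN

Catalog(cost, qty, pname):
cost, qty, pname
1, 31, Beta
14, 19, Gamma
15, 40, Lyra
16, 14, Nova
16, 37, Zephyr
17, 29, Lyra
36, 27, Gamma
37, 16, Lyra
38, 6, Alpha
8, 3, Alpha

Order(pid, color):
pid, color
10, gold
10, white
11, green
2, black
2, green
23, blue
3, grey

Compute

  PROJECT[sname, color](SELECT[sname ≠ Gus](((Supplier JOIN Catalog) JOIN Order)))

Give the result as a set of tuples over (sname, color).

Supplier ⋈ Catalog (natural join on cost): {(10, Gus, 16, SF, 14, Nova), (10, Gus, 16, SF, 37, Zephyr), (2, Tai, 16, ATL, 14, Nova), (2, Tai, 16, ATL, 37, Zephyr), (3, Mo, 16, MIA, 14, Nova), (3, Mo, 16, MIA, 37, Zephyr), (30, Eve, 38, BOS, 6, Alpha), (34, Uma, 38, BOS, 6, Alpha), (5, Dee, 17, MIA, 29, Lyra)}
(Supplier JOIN Catalog) ⋈ Order (natural join on pid): {(10, Gus, 16, SF, 14, Nova, gold), (10, Gus, 16, SF, 14, Nova, white), (10, Gus, 16, SF, 37, Zephyr, gold), (10, Gus, 16, SF, 37, Zephyr, white), (2, Tai, 16, ATL, 14, Nova, black), (2, Tai, 16, ATL, 14, Nova, green), (2, Tai, 16, ATL, 37, Zephyr, black), (2, Tai, 16, ATL, 37, Zephyr, green), (3, Mo, 16, MIA, 14, Nova, grey), (3, Mo, 16, MIA, 37, Zephyr, grey)}
σ[sname ≠ Gus]: keep tuples satisfying sname ≠ Gus → {(2, Tai, 16, ATL, 14, Nova, black), (2, Tai, 16, ATL, 14, Nova, green), (2, Tai, 16, ATL, 37, Zephyr, black), (2, Tai, 16, ATL, 37, Zephyr, green), (3, Mo, 16, MIA, 14, Nova, grey), (3, Mo, 16, MIA, 37, Zephyr, grey)}
π_{sname, color} gives {(Mo, grey), (Tai, black), (Tai, green)} (3 duplicate(s) eliminated).

{(Mo, grey), (Tai, black), (Tai, green)}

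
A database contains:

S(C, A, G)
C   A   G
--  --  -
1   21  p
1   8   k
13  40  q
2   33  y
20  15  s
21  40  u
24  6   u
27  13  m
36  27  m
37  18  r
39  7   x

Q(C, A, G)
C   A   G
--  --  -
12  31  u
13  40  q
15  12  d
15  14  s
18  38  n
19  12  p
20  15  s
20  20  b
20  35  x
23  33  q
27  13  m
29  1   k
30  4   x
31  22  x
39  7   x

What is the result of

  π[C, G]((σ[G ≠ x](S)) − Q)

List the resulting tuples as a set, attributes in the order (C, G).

{(1, k), (1, p), (2, y), (21, u), (24, u), (36, m), (37, r)}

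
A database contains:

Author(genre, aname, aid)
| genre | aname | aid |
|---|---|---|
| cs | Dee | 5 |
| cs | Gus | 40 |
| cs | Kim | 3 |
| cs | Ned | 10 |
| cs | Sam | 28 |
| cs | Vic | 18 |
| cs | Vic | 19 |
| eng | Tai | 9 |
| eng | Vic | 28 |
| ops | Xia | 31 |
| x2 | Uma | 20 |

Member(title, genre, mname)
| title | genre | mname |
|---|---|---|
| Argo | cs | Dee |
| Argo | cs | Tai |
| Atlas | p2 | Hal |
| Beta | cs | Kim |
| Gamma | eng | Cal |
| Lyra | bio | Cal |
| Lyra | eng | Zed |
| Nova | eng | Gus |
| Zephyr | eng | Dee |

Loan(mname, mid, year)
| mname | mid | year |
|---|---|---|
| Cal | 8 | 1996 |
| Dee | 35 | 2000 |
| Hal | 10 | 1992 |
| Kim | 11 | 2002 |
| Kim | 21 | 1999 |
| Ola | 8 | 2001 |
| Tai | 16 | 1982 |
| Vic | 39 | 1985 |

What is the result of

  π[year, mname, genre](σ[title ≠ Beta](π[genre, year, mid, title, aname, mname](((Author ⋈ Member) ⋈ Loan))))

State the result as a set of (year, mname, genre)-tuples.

{(1982, Tai, cs), (1996, Cal, eng), (2000, Dee, cs), (2000, Dee, eng)}

Author ⋈ Member (natural join on genre): {(cs, Dee, 5, Argo, Dee), (cs, Dee, 5, Argo, Tai), (cs, Dee, 5, Beta, Kim), (cs, Gus, 40, Argo, Dee), (cs, Gus, 40, Argo, Tai), (cs, Gus, 40, Beta, Kim), (cs, Kim, 3, Argo, Dee), (cs, Kim, 3, Argo, Tai), (cs, Kim, 3, Beta, Kim), (cs, Ned, 10, Argo, Dee), (cs, Ned, 10, Argo, Tai), (cs, Ned, 10, Beta, Kim), (cs, Sam, 28, Argo, Dee), (cs, Sam, 28, Argo, Tai), (cs, Sam, 28, Beta, Kim), (cs, Vic, 18, Argo, Dee), (cs, Vic, 18, Argo, Tai), (cs, Vic, 18, Beta, Kim), (cs, Vic, 19, Argo, Dee), (cs, Vic, 19, Argo, Tai), (cs, Vic, 19, Beta, Kim), (eng, Tai, 9, Gamma, Cal), (eng, Tai, 9, Lyra, Zed), (eng, Tai, 9, Nova, Gus), (eng, Tai, 9, Zephyr, Dee), (eng, Vic, 28, Gamma, Cal), (eng, Vic, 28, Lyra, Zed), (eng, Vic, 28, Nova, Gus), (eng, Vic, 28, Zephyr, Dee)}
(Author ⋈ Member) ⋈ Loan (natural join on mname): {(cs, Dee, 5, Argo, Dee, 35, 2000), (cs, Dee, 5, Argo, Tai, 16, 1982), (cs, Dee, 5, Beta, Kim, 11, 2002), (cs, Dee, 5, Beta, Kim, 21, 1999), (cs, Gus, 40, Argo, Dee, 35, 2000), (cs, Gus, 40, Argo, Tai, 16, 1982), (cs, Gus, 40, Beta, Kim, 11, 2002), (cs, Gus, 40, Beta, Kim, 21, 1999), (cs, Kim, 3, Argo, Dee, 35, 2000), (cs, Kim, 3, Argo, Tai, 16, 1982), (cs, Kim, 3, Beta, Kim, 11, 2002), (cs, Kim, 3, Beta, Kim, 21, 1999), (cs, Ned, 10, Argo, Dee, 35, 2000), (cs, Ned, 10, Argo, Tai, 16, 1982), (cs, Ned, 10, Beta, Kim, 11, 2002), (cs, Ned, 10, Beta, Kim, 21, 1999), (cs, Sam, 28, Argo, Dee, 35, 2000), (cs, Sam, 28, Argo, Tai, 16, 1982), (cs, Sam, 28, Beta, Kim, 11, 2002), (cs, Sam, 28, Beta, Kim, 21, 1999), (cs, Vic, 18, Argo, Dee, 35, 2000), (cs, Vic, 18, Argo, Tai, 16, 1982), (cs, Vic, 18, Beta, Kim, 11, 2002), (cs, Vic, 18, Beta, Kim, 21, 1999), (cs, Vic, 19, Argo, Dee, 35, 2000), (cs, Vic, 19, Argo, Tai, 16, 1982), (cs, Vic, 19, Beta, Kim, 11, 2002), (cs, Vic, 19, Beta, Kim, 21, 1999), (eng, Tai, 9, Gamma, Cal, 8, 1996), (eng, Tai, 9, Zephyr, Dee, 35, 2000), (eng, Vic, 28, Gamma, Cal, 8, 1996), (eng, Vic, 28, Zephyr, Dee, 35, 2000)}
Keep only column(s) genre, year, mid, title, aname, mname (4 duplicate(s) eliminated): {(cs, 1982, 16, Argo, Dee, Tai), (cs, 1982, 16, Argo, Gus, Tai), (cs, 1982, 16, Argo, Kim, Tai), (cs, 1982, 16, Argo, Ned, Tai), (cs, 1982, 16, Argo, Sam, Tai), (cs, 1982, 16, Argo, Vic, Tai), (cs, 1999, 21, Beta, Dee, Kim), (cs, 1999, 21, Beta, Gus, Kim), (cs, 1999, 21, Beta, Kim, Kim), (cs, 1999, 21, Beta, Ned, Kim), (cs, 1999, 21, Beta, Sam, Kim), (cs, 1999, 21, Beta, Vic, Kim), (cs, 2000, 35, Argo, Dee, Dee), (cs, 2000, 35, Argo, Gus, Dee), (cs, 2000, 35, Argo, Kim, Dee), (cs, 2000, 35, Argo, Ned, Dee), (cs, 2000, 35, Argo, Sam, Dee), (cs, 2000, 35, Argo, Vic, Dee), (cs, 2002, 11, Beta, Dee, Kim), (cs, 2002, 11, Beta, Gus, Kim), (cs, 2002, 11, Beta, Kim, Kim), (cs, 2002, 11, Beta, Ned, Kim), (cs, 2002, 11, Beta, Sam, Kim), (cs, 2002, 11, Beta, Vic, Kim), (eng, 1996, 8, Gamma, Tai, Cal), (eng, 1996, 8, Gamma, Vic, Cal), (eng, 2000, 35, Zephyr, Tai, Dee), (eng, 2000, 35, Zephyr, Vic, Dee)}
Filtering on title ≠ Beta leaves {(cs, 1982, 16, Argo, Dee, Tai), (cs, 1982, 16, Argo, Gus, Tai), (cs, 1982, 16, Argo, Kim, Tai), (cs, 1982, 16, Argo, Ned, Tai), (cs, 1982, 16, Argo, Sam, Tai), (cs, 1982, 16, Argo, Vic, Tai), (cs, 2000, 35, Argo, Dee, Dee), (cs, 2000, 35, Argo, Gus, Dee), (cs, 2000, 35, Argo, Kim, Dee), (cs, 2000, 35, Argo, Ned, Dee), (cs, 2000, 35, Argo, Sam, Dee), (cs, 2000, 35, Argo, Vic, Dee), (eng, 1996, 8, Gamma, Tai, Cal), (eng, 1996, 8, Gamma, Vic, Cal), (eng, 2000, 35, Zephyr, Tai, Dee), (eng, 2000, 35, Zephyr, Vic, Dee)}.
Keep only column(s) year, mname, genre (12 duplicate(s) eliminated): {(1982, Tai, cs), (1996, Cal, eng), (2000, Dee, cs), (2000, Dee, eng)}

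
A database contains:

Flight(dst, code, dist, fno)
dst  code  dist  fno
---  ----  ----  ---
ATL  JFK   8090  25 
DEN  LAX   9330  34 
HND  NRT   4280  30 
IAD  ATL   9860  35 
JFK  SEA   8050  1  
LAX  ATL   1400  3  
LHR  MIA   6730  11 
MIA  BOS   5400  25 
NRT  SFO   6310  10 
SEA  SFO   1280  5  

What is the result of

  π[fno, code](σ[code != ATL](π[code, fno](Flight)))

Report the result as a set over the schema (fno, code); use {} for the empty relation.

π[code, fno]: project onto (code, fno) → {(ATL, 3), (ATL, 35), (BOS, 25), (JFK, 25), (LAX, 34), (MIA, 11), (NRT, 30), (SEA, 1), (SFO, 10), (SFO, 5)}
Apply σ_{code != ATL}; surviving tuples: {(BOS, 25), (JFK, 25), (LAX, 34), (MIA, 11), (NRT, 30), (SEA, 1), (SFO, 10), (SFO, 5)}
π[fno, code]: project onto (fno, code) → {(1, SEA), (10, SFO), (11, MIA), (25, BOS), (25, JFK), (30, NRT), (34, LAX), (5, SFO)}

{(1, SEA), (10, SFO), (11, MIA), (25, BOS), (25, JFK), (30, NRT), (34, LAX), (5, SFO)}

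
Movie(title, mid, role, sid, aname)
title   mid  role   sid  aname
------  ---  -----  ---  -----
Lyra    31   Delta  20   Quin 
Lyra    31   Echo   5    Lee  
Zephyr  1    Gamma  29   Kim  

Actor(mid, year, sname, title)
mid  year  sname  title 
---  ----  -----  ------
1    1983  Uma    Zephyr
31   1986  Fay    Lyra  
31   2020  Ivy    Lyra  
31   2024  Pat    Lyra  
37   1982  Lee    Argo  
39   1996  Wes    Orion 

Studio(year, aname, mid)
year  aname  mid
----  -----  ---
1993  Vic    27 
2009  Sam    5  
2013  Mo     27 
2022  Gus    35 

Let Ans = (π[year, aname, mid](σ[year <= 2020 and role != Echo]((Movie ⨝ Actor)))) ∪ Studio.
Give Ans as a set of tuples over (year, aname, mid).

Joining Movie and Actor on title, mid yields {(Lyra, 31, Delta, 20, Quin, 1986, Fay), (Lyra, 31, Delta, 20, Quin, 2020, Ivy), (Lyra, 31, Delta, 20, Quin, 2024, Pat), (Lyra, 31, Echo, 5, Lee, 1986, Fay), (Lyra, 31, Echo, 5, Lee, 2020, Ivy), (Lyra, 31, Echo, 5, Lee, 2024, Pat), (Zephyr, 1, Gamma, 29, Kim, 1983, Uma)}.
σ[year <= 2020 and role != Echo]: keep tuples satisfying year <= 2020 and role != Echo → {(Lyra, 31, Delta, 20, Quin, 1986, Fay), (Lyra, 31, Delta, 20, Quin, 2020, Ivy), (Zephyr, 1, Gamma, 29, Kim, 1983, Uma)}
Projecting to year, aname, mid: {(1983, Kim, 1), (1986, Quin, 31), (2020, Quin, 31)}
Taking the union: {(1983, Kim, 1), (1986, Quin, 31), (1993, Vic, 27), (2009, Sam, 5), (2013, Mo, 27), (2020, Quin, 31), (2022, Gus, 35)}

{(1983, Kim, 1), (1986, Quin, 31), (1993, Vic, 27), (2009, Sam, 5), (2013, Mo, 27), (2020, Quin, 31), (2022, Gus, 35)}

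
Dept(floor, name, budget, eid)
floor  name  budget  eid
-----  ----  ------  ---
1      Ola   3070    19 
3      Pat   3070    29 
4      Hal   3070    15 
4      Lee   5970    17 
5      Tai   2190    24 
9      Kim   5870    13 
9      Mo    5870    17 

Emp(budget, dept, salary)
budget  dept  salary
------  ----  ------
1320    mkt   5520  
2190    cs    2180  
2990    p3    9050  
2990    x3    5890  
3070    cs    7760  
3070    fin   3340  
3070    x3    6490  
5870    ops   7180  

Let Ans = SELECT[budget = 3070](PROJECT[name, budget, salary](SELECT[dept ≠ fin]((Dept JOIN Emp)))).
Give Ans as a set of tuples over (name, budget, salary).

{(Hal, 3070, 6490), (Hal, 3070, 7760), (Ola, 3070, 6490), (Ola, 3070, 7760), (Pat, 3070, 6490), (Pat, 3070, 7760)}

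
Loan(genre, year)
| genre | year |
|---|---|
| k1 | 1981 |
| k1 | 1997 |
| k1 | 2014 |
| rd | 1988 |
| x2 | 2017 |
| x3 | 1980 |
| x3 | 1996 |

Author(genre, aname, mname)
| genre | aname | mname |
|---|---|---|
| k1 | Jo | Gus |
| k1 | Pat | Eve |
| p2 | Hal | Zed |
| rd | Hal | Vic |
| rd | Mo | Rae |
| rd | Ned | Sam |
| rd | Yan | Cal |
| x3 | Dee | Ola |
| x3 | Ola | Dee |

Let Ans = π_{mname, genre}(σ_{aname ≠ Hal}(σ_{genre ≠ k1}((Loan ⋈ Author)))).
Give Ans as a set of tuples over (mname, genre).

{(Cal, rd), (Dee, x3), (Ola, x3), (Rae, rd), (Sam, rd)}

Joining Loan and Author on genre yields {(k1, 1981, Jo, Gus), (k1, 1981, Pat, Eve), (k1, 1997, Jo, Gus), (k1, 1997, Pat, Eve), (k1, 2014, Jo, Gus), (k1, 2014, Pat, Eve), (rd, 1988, Hal, Vic), (rd, 1988, Mo, Rae), (rd, 1988, Ned, Sam), (rd, 1988, Yan, Cal), (x3, 1980, Dee, Ola), (x3, 1980, Ola, Dee), (x3, 1996, Dee, Ola), (x3, 1996, Ola, Dee)}.
σ[genre ≠ k1]: keep tuples satisfying genre ≠ k1 → {(rd, 1988, Hal, Vic), (rd, 1988, Mo, Rae), (rd, 1988, Ned, Sam), (rd, 1988, Yan, Cal), (x3, 1980, Dee, Ola), (x3, 1980, Ola, Dee), (x3, 1996, Dee, Ola), (x3, 1996, Ola, Dee)}
σ[aname ≠ Hal]: keep tuples satisfying aname ≠ Hal → {(rd, 1988, Mo, Rae), (rd, 1988, Ned, Sam), (rd, 1988, Yan, Cal), (x3, 1980, Dee, Ola), (x3, 1980, Ola, Dee), (x3, 1996, Dee, Ola), (x3, 1996, Ola, Dee)}
Keep only column(s) mname, genre (2 duplicate(s) eliminated): {(Cal, rd), (Dee, x3), (Ola, x3), (Rae, rd), (Sam, rd)}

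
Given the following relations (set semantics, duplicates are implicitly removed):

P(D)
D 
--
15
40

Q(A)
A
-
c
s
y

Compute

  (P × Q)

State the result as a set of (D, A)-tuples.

{(15, c), (15, s), (15, y), (40, c), (40, s), (40, y)}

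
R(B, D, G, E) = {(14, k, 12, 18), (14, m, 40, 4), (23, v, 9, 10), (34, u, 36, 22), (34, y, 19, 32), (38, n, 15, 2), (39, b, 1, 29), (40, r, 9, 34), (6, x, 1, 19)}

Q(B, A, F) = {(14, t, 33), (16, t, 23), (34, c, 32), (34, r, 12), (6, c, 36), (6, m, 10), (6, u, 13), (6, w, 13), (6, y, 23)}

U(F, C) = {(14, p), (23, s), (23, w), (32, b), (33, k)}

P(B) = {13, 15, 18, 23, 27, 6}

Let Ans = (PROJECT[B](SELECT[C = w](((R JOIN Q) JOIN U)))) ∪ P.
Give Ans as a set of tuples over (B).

{13, 15, 18, 23, 27, 6}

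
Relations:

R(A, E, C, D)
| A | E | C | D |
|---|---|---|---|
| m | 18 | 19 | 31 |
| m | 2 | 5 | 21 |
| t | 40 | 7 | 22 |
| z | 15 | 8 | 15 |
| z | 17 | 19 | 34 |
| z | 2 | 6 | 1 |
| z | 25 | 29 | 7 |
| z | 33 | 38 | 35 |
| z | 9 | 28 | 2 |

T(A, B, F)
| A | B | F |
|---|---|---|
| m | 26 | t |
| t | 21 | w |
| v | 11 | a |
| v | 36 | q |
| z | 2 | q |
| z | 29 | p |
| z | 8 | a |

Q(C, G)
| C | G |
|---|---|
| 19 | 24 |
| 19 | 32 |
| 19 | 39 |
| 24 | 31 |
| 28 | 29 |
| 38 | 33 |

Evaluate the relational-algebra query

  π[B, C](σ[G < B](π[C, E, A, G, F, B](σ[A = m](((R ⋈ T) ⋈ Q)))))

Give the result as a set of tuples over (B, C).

{(26, 19)}

R ⋈ T (natural join on A): {(m, 18, 19, 31, 26, t), (m, 2, 5, 21, 26, t), (t, 40, 7, 22, 21, w), (z, 15, 8, 15, 2, q), (z, 15, 8, 15, 29, p), (z, 15, 8, 15, 8, a), (z, 17, 19, 34, 2, q), (z, 17, 19, 34, 29, p), (z, 17, 19, 34, 8, a), (z, 2, 6, 1, 2, q), (z, 2, 6, 1, 29, p), (z, 2, 6, 1, 8, a), (z, 25, 29, 7, 2, q), (z, 25, 29, 7, 29, p), (z, 25, 29, 7, 8, a), (z, 33, 38, 35, 2, q), (z, 33, 38, 35, 29, p), (z, 33, 38, 35, 8, a), (z, 9, 28, 2, 2, q), (z, 9, 28, 2, 29, p), (z, 9, 28, 2, 8, a)}
(R ⋈ T) ⋈ Q (natural join on C): {(m, 18, 19, 31, 26, t, 24), (m, 18, 19, 31, 26, t, 32), (m, 18, 19, 31, 26, t, 39), (z, 17, 19, 34, 2, q, 24), (z, 17, 19, 34, 2, q, 32), (z, 17, 19, 34, 2, q, 39), (z, 17, 19, 34, 29, p, 24), (z, 17, 19, 34, 29, p, 32), (z, 17, 19, 34, 29, p, 39), (z, 17, 19, 34, 8, a, 24), (z, 17, 19, 34, 8, a, 32), (z, 17, 19, 34, 8, a, 39), (z, 33, 38, 35, 2, q, 33), (z, 33, 38, 35, 29, p, 33), (z, 33, 38, 35, 8, a, 33), (z, 9, 28, 2, 2, q, 29), (z, 9, 28, 2, 29, p, 29), (z, 9, 28, 2, 8, a, 29)}
Filtering on A = m leaves {(m, 18, 19, 31, 26, t, 24), (m, 18, 19, 31, 26, t, 32), (m, 18, 19, 31, 26, t, 39)}.
Projecting to C, E, A, G, F, B: {(19, 18, m, 24, t, 26), (19, 18, m, 32, t, 26), (19, 18, m, 39, t, 26)}
Filtering on G < B leaves {(19, 18, m, 24, t, 26)}.
Projecting to B, C: {(26, 19)}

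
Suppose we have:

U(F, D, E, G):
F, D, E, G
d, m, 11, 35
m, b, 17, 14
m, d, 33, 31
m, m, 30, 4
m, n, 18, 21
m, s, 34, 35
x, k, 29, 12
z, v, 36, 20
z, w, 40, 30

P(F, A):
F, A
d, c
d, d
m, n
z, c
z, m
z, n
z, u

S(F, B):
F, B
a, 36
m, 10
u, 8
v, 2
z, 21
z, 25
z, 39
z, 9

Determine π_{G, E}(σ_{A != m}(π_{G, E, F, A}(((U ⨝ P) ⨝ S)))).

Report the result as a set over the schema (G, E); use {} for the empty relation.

U ⋈ P (natural join on F): {(d, m, 11, 35, c), (d, m, 11, 35, d), (m, b, 17, 14, n), (m, d, 33, 31, n), (m, m, 30, 4, n), (m, n, 18, 21, n), (m, s, 34, 35, n), (z, v, 36, 20, c), (z, v, 36, 20, m), (z, v, 36, 20, n), (z, v, 36, 20, u), (z, w, 40, 30, c), (z, w, 40, 30, m), (z, w, 40, 30, n), (z, w, 40, 30, u)}
(U ⨝ P) ⋈ S (natural join on F): {(m, b, 17, 14, n, 10), (m, d, 33, 31, n, 10), (m, m, 30, 4, n, 10), (m, n, 18, 21, n, 10), (m, s, 34, 35, n, 10), (z, v, 36, 20, c, 21), (z, v, 36, 20, c, 25), (z, v, 36, 20, c, 39), (z, v, 36, 20, c, 9), (z, v, 36, 20, m, 21), (z, v, 36, 20, m, 25), (z, v, 36, 20, m, 39), (z, v, 36, 20, m, 9), (z, v, 36, 20, n, 21), (z, v, 36, 20, n, 25), (z, v, 36, 20, n, 39), (z, v, 36, 20, n, 9), (z, v, 36, 20, u, 21), (z, v, 36, 20, u, 25), (z, v, 36, 20, u, 39), (z, v, 36, 20, u, 9), (z, w, 40, 30, c, 21), (z, w, 40, 30, c, 25), (z, w, 40, 30, c, 39), (z, w, 40, 30, c, 9), (z, w, 40, 30, m, 21), (z, w, 40, 30, m, 25), (z, w, 40, 30, m, 39), (z, w, 40, 30, m, 9), (z, w, 40, 30, n, 21), (z, w, 40, 30, n, 25), (z, w, 40, 30, n, 39), (z, w, 40, 30, n, 9), (z, w, 40, 30, u, 21), (z, w, 40, 30, u, 25), (z, w, 40, 30, u, 39), (z, w, 40, 30, u, 9)}
Projecting to G, E, F, A (24 duplicate(s) eliminated): {(14, 17, m, n), (20, 36, z, c), (20, 36, z, m), (20, 36, z, n), (20, 36, z, u), (21, 18, m, n), (30, 40, z, c), (30, 40, z, m), (30, 40, z, n), (30, 40, z, u), (31, 33, m, n), (35, 34, m, n), (4, 30, m, n)}
σ[A != m]: keep tuples satisfying A != m → {(14, 17, m, n), (20, 36, z, c), (20, 36, z, n), (20, 36, z, u), (21, 18, m, n), (30, 40, z, c), (30, 40, z, n), (30, 40, z, u), (31, 33, m, n), (35, 34, m, n), (4, 30, m, n)}
Projecting to G, E (4 duplicate(s) eliminated): {(14, 17), (20, 36), (21, 18), (30, 40), (31, 33), (35, 34), (4, 30)}

{(14, 17), (20, 36), (21, 18), (30, 40), (31, 33), (35, 34), (4, 30)}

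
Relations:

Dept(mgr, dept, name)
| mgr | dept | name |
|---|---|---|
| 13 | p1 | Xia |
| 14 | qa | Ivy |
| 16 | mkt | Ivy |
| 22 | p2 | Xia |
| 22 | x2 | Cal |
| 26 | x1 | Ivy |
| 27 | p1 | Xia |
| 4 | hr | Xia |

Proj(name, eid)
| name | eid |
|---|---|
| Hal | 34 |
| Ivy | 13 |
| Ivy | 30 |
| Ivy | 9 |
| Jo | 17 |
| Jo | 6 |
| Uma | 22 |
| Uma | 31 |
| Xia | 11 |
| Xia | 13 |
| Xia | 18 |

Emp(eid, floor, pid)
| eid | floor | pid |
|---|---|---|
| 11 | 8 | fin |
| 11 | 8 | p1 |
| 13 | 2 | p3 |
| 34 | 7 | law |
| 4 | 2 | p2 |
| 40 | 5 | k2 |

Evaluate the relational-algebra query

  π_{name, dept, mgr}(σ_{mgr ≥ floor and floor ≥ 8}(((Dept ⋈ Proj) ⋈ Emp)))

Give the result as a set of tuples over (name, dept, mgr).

{(Xia, p1, 13), (Xia, p1, 27), (Xia, p2, 22)}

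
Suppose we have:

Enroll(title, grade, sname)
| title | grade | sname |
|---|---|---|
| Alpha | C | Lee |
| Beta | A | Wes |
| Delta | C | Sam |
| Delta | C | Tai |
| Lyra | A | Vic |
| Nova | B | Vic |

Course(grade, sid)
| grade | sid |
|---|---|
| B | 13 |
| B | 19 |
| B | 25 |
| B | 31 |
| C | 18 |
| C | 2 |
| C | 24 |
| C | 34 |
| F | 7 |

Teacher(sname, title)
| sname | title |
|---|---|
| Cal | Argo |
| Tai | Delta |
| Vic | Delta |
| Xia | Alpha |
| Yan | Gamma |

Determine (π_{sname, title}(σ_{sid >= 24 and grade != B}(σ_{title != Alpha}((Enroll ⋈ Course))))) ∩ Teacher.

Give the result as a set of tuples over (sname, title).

Natural join on grade: {(Alpha, C, Lee, 18), (Alpha, C, Lee, 2), (Alpha, C, Lee, 24), (Alpha, C, Lee, 34), (Delta, C, Sam, 18), (Delta, C, Sam, 2), (Delta, C, Sam, 24), (Delta, C, Sam, 34), (Delta, C, Tai, 18), (Delta, C, Tai, 2), (Delta, C, Tai, 24), (Delta, C, Tai, 34), (Nova, B, Vic, 13), (Nova, B, Vic, 19), (Nova, B, Vic, 25), (Nova, B, Vic, 31)}
Filtering on title != Alpha leaves {(Delta, C, Sam, 18), (Delta, C, Sam, 2), (Delta, C, Sam, 24), (Delta, C, Sam, 34), (Delta, C, Tai, 18), (Delta, C, Tai, 2), (Delta, C, Tai, 24), (Delta, C, Tai, 34), (Nova, B, Vic, 13), (Nova, B, Vic, 19), (Nova, B, Vic, 25), (Nova, B, Vic, 31)}.
Filtering on sid >= 24 and grade != B leaves {(Delta, C, Sam, 24), (Delta, C, Sam, 34), (Delta, C, Tai, 24), (Delta, C, Tai, 34)}.
π_{sname, title} gives {(Sam, Delta), (Tai, Delta)} (2 duplicate(s) eliminated).
Set intersection of the two operands is {(Tai, Delta)}.

{(Tai, Delta)}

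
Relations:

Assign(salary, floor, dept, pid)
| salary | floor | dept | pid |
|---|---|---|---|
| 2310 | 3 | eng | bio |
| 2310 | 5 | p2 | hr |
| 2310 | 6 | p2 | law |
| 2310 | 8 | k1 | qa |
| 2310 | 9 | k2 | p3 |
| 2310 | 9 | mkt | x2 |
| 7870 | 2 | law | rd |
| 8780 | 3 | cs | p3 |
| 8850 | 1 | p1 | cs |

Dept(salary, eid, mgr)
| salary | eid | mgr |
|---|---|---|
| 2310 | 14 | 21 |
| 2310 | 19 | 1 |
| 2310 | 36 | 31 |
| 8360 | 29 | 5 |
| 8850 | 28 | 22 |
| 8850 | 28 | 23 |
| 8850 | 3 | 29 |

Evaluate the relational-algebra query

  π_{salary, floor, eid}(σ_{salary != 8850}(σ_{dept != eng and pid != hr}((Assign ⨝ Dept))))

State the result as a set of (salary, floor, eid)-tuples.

Natural join on salary: {(2310, 3, eng, bio, 14, 21), (2310, 3, eng, bio, 19, 1), (2310, 3, eng, bio, 36, 31), (2310, 5, p2, hr, 14, 21), (2310, 5, p2, hr, 19, 1), (2310, 5, p2, hr, 36, 31), (2310, 6, p2, law, 14, 21), (2310, 6, p2, law, 19, 1), (2310, 6, p2, law, 36, 31), (2310, 8, k1, qa, 14, 21), (2310, 8, k1, qa, 19, 1), (2310, 8, k1, qa, 36, 31), (2310, 9, k2, p3, 14, 21), (2310, 9, k2, p3, 19, 1), (2310, 9, k2, p3, 36, 31), (2310, 9, mkt, x2, 14, 21), (2310, 9, mkt, x2, 19, 1), (2310, 9, mkt, x2, 36, 31), (8850, 1, p1, cs, 28, 22), (8850, 1, p1, cs, 28, 23), (8850, 1, p1, cs, 3, 29)}
Apply σ_{dept != eng and pid != hr}; surviving tuples: {(2310, 6, p2, law, 14, 21), (2310, 6, p2, law, 19, 1), (2310, 6, p2, law, 36, 31), (2310, 8, k1, qa, 14, 21), (2310, 8, k1, qa, 19, 1), (2310, 8, k1, qa, 36, 31), (2310, 9, k2, p3, 14, 21), (2310, 9, k2, p3, 19, 1), (2310, 9, k2, p3, 36, 31), (2310, 9, mkt, x2, 14, 21), (2310, 9, mkt, x2, 19, 1), (2310, 9, mkt, x2, 36, 31), (8850, 1, p1, cs, 28, 22), (8850, 1, p1, cs, 28, 23), (8850, 1, p1, cs, 3, 29)}
Apply σ_{salary != 8850}; surviving tuples: {(2310, 6, p2, law, 14, 21), (2310, 6, p2, law, 19, 1), (2310, 6, p2, law, 36, 31), (2310, 8, k1, qa, 14, 21), (2310, 8, k1, qa, 19, 1), (2310, 8, k1, qa, 36, 31), (2310, 9, k2, p3, 14, 21), (2310, 9, k2, p3, 19, 1), (2310, 9, k2, p3, 36, 31), (2310, 9, mkt, x2, 14, 21), (2310, 9, mkt, x2, 19, 1), (2310, 9, mkt, x2, 36, 31)}
Projecting to salary, floor, eid (3 duplicate(s) eliminated): {(2310, 6, 14), (2310, 6, 19), (2310, 6, 36), (2310, 8, 14), (2310, 8, 19), (2310, 8, 36), (2310, 9, 14), (2310, 9, 19), (2310, 9, 36)}

{(2310, 6, 14), (2310, 6, 19), (2310, 6, 36), (2310, 8, 14), (2310, 8, 19), (2310, 8, 36), (2310, 9, 14), (2310, 9, 19), (2310, 9, 36)}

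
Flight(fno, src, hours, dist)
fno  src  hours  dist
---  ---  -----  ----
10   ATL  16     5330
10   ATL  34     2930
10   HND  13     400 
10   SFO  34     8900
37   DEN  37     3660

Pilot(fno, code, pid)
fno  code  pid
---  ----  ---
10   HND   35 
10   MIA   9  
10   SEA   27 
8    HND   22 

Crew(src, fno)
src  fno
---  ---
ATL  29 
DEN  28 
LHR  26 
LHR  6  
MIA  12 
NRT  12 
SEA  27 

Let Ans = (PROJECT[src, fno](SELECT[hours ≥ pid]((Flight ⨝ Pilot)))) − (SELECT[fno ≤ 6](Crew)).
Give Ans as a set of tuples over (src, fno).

{(ATL, 10), (HND, 10), (SFO, 10)}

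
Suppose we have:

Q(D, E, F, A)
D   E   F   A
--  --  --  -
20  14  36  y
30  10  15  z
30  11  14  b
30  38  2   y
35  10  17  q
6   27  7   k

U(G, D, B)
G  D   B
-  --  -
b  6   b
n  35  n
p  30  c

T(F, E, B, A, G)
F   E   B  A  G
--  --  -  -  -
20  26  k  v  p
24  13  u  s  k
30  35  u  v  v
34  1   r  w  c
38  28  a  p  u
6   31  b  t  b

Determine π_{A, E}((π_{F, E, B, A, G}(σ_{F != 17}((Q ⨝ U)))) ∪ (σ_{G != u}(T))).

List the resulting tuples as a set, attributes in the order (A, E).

{(b, 11), (k, 27), (s, 13), (t, 31), (v, 26), (v, 35), (w, 1), (y, 38), (z, 10)}

Q ⋈ U (natural join on D): {(30, 10, 15, z, p, c), (30, 11, 14, b, p, c), (30, 38, 2, y, p, c), (35, 10, 17, q, n, n), (6, 27, 7, k, b, b)}
Filtering on F != 17 leaves {(30, 10, 15, z, p, c), (30, 11, 14, b, p, c), (30, 38, 2, y, p, c), (6, 27, 7, k, b, b)}.
π[F, E, B, A, G]: project onto (F, E, B, A, G) → {(14, 11, c, b, p), (15, 10, c, z, p), (2, 38, c, y, p), (7, 27, b, k, b)}
Filtering on G != u leaves {(20, 26, k, v, p), (24, 13, u, s, k), (30, 35, u, v, v), (34, 1, r, w, c), (6, 31, b, t, b)}.
Union: {(14, 11, c, b, p), (15, 10, c, z, p), (2, 38, c, y, p), (7, 27, b, k, b)} with {(20, 26, k, v, p), (24, 13, u, s, k), (30, 35, u, v, v), (34, 1, r, w, c), (6, 31, b, t, b)} → {(14, 11, c, b, p), (15, 10, c, z, p), (2, 38, c, y, p), (20, 26, k, v, p), (24, 13, u, s, k), (30, 35, u, v, v), (34, 1, r, w, c), (6, 31, b, t, b), (7, 27, b, k, b)}
π[A, E]: project onto (A, E) → {(b, 11), (k, 27), (s, 13), (t, 31), (v, 26), (v, 35), (w, 1), (y, 38), (z, 10)}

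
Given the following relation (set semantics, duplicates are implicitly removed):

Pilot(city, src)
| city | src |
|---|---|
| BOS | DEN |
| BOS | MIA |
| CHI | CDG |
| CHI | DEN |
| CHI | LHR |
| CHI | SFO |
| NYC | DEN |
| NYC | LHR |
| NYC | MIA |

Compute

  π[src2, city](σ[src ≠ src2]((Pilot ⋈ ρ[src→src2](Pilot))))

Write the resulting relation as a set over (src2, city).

ρ[src→src2]: schema becomes (city, src2); tuples unchanged.
Joining Pilot and ρ[src→src2](Pilot) on city yields {(BOS, DEN, DEN), (BOS, DEN, MIA), (BOS, MIA, DEN), (BOS, MIA, MIA), (CHI, CDG, CDG), (CHI, CDG, DEN), (CHI, CDG, LHR), (CHI, CDG, SFO), (CHI, DEN, CDG), (CHI, DEN, DEN), (CHI, DEN, LHR), (CHI, DEN, SFO), (CHI, LHR, CDG), (CHI, LHR, DEN), (CHI, LHR, LHR), (CHI, LHR, SFO), (CHI, SFO, CDG), (CHI, SFO, DEN), (CHI, SFO, LHR), (CHI, SFO, SFO), (NYC, DEN, DEN), (NYC, DEN, LHR), (NYC, DEN, MIA), (NYC, LHR, DEN), (NYC, LHR, LHR), (NYC, LHR, MIA), (NYC, MIA, DEN), (NYC, MIA, LHR), (NYC, MIA, MIA)}.
Apply σ_{src ≠ src2}; surviving tuples: {(BOS, DEN, MIA), (BOS, MIA, DEN), (CHI, CDG, DEN), (CHI, CDG, LHR), (CHI, CDG, SFO), (CHI, DEN, CDG), (CHI, DEN, LHR), (CHI, DEN, SFO), (CHI, LHR, CDG), (CHI, LHR, DEN), (CHI, LHR, SFO), (CHI, SFO, CDG), (CHI, SFO, DEN), (CHI, SFO, LHR), (NYC, DEN, LHR), (NYC, DEN, MIA), (NYC, LHR, DEN), (NYC, LHR, MIA), (NYC, MIA, DEN), (NYC, MIA, LHR)}
π_{src2, city} gives {(CDG, CHI), (DEN, BOS), (DEN, CHI), (DEN, NYC), (LHR, CHI), (LHR, NYC), (MIA, BOS), (MIA, NYC), (SFO, CHI)} (11 duplicate(s) eliminated).

{(CDG, CHI), (DEN, BOS), (DEN, CHI), (DEN, NYC), (LHR, CHI), (LHR, NYC), (MIA, BOS), (MIA, NYC), (SFO, CHI)}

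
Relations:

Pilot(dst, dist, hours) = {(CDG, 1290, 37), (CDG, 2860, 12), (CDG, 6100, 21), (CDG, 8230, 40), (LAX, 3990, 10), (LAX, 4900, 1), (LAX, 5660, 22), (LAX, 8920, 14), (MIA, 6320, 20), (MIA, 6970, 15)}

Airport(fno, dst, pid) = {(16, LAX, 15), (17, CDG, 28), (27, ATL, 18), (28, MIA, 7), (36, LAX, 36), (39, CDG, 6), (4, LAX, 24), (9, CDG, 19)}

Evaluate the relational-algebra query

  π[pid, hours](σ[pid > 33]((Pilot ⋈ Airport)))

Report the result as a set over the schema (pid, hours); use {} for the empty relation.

{(36, 1), (36, 10), (36, 14), (36, 22)}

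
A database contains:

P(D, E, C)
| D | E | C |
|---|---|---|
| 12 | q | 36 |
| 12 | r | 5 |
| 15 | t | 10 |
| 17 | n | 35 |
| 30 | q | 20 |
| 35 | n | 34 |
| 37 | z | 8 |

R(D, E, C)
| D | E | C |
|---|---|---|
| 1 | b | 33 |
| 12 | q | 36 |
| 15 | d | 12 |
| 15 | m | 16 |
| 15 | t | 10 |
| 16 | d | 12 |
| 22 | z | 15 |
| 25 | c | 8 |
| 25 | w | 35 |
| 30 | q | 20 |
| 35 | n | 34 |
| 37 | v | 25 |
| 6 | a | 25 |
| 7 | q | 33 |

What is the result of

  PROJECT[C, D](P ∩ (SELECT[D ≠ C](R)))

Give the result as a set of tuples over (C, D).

σ[D ≠ C]: keep tuples satisfying D ≠ C → {(1, b, 33), (12, q, 36), (15, d, 12), (15, m, 16), (15, t, 10), (16, d, 12), (22, z, 15), (25, c, 8), (25, w, 35), (30, q, 20), (35, n, 34), (37, v, 25), (6, a, 25), (7, q, 33)}
Set intersection of the two operands is {(12, q, 36), (15, t, 10), (30, q, 20), (35, n, 34)}.
π_{C, D} gives {(10, 15), (20, 30), (34, 35), (36, 12)}.

{(10, 15), (20, 30), (34, 35), (36, 12)}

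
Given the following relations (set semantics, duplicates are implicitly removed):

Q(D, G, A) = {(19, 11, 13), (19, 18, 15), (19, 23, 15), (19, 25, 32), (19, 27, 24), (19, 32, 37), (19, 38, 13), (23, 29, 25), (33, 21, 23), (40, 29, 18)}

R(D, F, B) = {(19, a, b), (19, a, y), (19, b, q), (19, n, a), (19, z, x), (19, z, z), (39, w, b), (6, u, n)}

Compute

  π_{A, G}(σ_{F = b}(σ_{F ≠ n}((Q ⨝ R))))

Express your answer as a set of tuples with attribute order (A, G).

Q ⋈ R (natural join on D): {(19, 11, 13, a, b), (19, 11, 13, a, y), (19, 11, 13, b, q), (19, 11, 13, n, a), (19, 11, 13, z, x), (19, 11, 13, z, z), (19, 18, 15, a, b), (19, 18, 15, a, y), (19, 18, 15, b, q), (19, 18, 15, n, a), (19, 18, 15, z, x), (19, 18, 15, z, z), (19, 23, 15, a, b), (19, 23, 15, a, y), (19, 23, 15, b, q), (19, 23, 15, n, a), (19, 23, 15, z, x), (19, 23, 15, z, z), (19, 25, 32, a, b), (19, 25, 32, a, y), (19, 25, 32, b, q), (19, 25, 32, n, a), (19, 25, 32, z, x), (19, 25, 32, z, z), (19, 27, 24, a, b), (19, 27, 24, a, y), (19, 27, 24, b, q), (19, 27, 24, n, a), (19, 27, 24, z, x), (19, 27, 24, z, z), (19, 32, 37, a, b), (19, 32, 37, a, y), (19, 32, 37, b, q), (19, 32, 37, n, a), (19, 32, 37, z, x), (19, 32, 37, z, z), (19, 38, 13, a, b), (19, 38, 13, a, y), (19, 38, 13, b, q), (19, 38, 13, n, a), (19, 38, 13, z, x), (19, 38, 13, z, z)}
Apply σ_{F ≠ n}; surviving tuples: {(19, 11, 13, a, b), (19, 11, 13, a, y), (19, 11, 13, b, q), (19, 11, 13, z, x), (19, 11, 13, z, z), (19, 18, 15, a, b), (19, 18, 15, a, y), (19, 18, 15, b, q), (19, 18, 15, z, x), (19, 18, 15, z, z), (19, 23, 15, a, b), (19, 23, 15, a, y), (19, 23, 15, b, q), (19, 23, 15, z, x), (19, 23, 15, z, z), (19, 25, 32, a, b), (19, 25, 32, a, y), (19, 25, 32, b, q), (19, 25, 32, z, x), (19, 25, 32, z, z), (19, 27, 24, a, b), (19, 27, 24, a, y), (19, 27, 24, b, q), (19, 27, 24, z, x), (19, 27, 24, z, z), (19, 32, 37, a, b), (19, 32, 37, a, y), (19, 32, 37, b, q), (19, 32, 37, z, x), (19, 32, 37, z, z), (19, 38, 13, a, b), (19, 38, 13, a, y), (19, 38, 13, b, q), (19, 38, 13, z, x), (19, 38, 13, z, z)}
Apply σ_{F = b}; surviving tuples: {(19, 11, 13, b, q), (19, 18, 15, b, q), (19, 23, 15, b, q), (19, 25, 32, b, q), (19, 27, 24, b, q), (19, 32, 37, b, q), (19, 38, 13, b, q)}
Projecting to A, G: {(13, 11), (13, 38), (15, 18), (15, 23), (24, 27), (32, 25), (37, 32)}

{(13, 11), (13, 38), (15, 18), (15, 23), (24, 27), (32, 25), (37, 32)}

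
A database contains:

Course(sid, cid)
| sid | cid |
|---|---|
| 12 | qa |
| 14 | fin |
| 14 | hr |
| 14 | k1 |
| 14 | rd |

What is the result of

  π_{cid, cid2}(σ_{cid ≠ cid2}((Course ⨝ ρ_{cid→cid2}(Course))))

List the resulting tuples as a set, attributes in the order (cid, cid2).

ρ[cid→cid2]: schema becomes (sid, cid2); tuples unchanged.
Course ⋈ ρ_{cid→cid2}(Course) (natural join on sid): {(12, qa, qa), (14, fin, fin), (14, fin, hr), (14, fin, k1), (14, fin, rd), (14, hr, fin), (14, hr, hr), (14, hr, k1), (14, hr, rd), (14, k1, fin), (14, k1, hr), (14, k1, k1), (14, k1, rd), (14, rd, fin), (14, rd, hr), (14, rd, k1), (14, rd, rd)}
Apply σ_{cid ≠ cid2}; surviving tuples: {(14, fin, hr), (14, fin, k1), (14, fin, rd), (14, hr, fin), (14, hr, k1), (14, hr, rd), (14, k1, fin), (14, k1, hr), (14, k1, rd), (14, rd, fin), (14, rd, hr), (14, rd, k1)}
Keep only column(s) cid, cid2: {(fin, hr), (fin, k1), (fin, rd), (hr, fin), (hr, k1), (hr, rd), (k1, fin), (k1, hr), (k1, rd), (rd, fin), (rd, hr), (rd, k1)}

{(fin, hr), (fin, k1), (fin, rd), (hr, fin), (hr, k1), (hr, rd), (k1, fin), (k1, hr), (k1, rd), (rd, fin), (rd, hr), (rd, k1)}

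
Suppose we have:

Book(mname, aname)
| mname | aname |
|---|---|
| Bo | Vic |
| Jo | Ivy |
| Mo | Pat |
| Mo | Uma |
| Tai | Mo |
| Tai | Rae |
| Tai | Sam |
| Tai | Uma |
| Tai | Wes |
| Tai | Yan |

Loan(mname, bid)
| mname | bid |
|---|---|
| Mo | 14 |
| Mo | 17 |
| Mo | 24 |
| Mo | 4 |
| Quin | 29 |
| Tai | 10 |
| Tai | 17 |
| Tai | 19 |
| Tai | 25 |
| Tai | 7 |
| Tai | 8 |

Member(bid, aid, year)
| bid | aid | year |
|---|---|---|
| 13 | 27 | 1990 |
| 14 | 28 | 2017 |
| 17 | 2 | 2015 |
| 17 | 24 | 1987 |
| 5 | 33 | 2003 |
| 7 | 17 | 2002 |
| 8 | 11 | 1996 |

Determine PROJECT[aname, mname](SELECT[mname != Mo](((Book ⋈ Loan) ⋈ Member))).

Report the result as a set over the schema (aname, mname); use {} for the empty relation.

{(Mo, Tai), (Rae, Tai), (Sam, Tai), (Uma, Tai), (Wes, Tai), (Yan, Tai)}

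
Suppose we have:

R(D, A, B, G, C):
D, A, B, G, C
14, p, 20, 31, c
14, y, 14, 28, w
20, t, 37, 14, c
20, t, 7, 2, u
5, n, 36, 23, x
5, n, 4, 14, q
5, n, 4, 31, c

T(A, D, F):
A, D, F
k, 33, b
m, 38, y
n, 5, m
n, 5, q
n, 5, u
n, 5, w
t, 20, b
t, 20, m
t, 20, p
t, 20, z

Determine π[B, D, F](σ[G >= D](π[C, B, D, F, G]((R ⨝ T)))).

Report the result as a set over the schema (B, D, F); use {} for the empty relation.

{(36, 5, m), (36, 5, q), (36, 5, u), (36, 5, w), (4, 5, m), (4, 5, q), (4, 5, u), (4, 5, w)}

Joining R and T on D, A yields {(20, t, 37, 14, c, b), (20, t, 37, 14, c, m), (20, t, 37, 14, c, p), (20, t, 37, 14, c, z), (20, t, 7, 2, u, b), (20, t, 7, 2, u, m), (20, t, 7, 2, u, p), (20, t, 7, 2, u, z), (5, n, 36, 23, x, m), (5, n, 36, 23, x, q), (5, n, 36, 23, x, u), (5, n, 36, 23, x, w), (5, n, 4, 14, q, m), (5, n, 4, 14, q, q), (5, n, 4, 14, q, u), (5, n, 4, 14, q, w), (5, n, 4, 31, c, m), (5, n, 4, 31, c, q), (5, n, 4, 31, c, u), (5, n, 4, 31, c, w)}.
π_{C, B, D, F, G} gives {(c, 37, 20, b, 14), (c, 37, 20, m, 14), (c, 37, 20, p, 14), (c, 37, 20, z, 14), (c, 4, 5, m, 31), (c, 4, 5, q, 31), (c, 4, 5, u, 31), (c, 4, 5, w, 31), (q, 4, 5, m, 14), (q, 4, 5, q, 14), (q, 4, 5, u, 14), (q, 4, 5, w, 14), (u, 7, 20, b, 2), (u, 7, 20, m, 2), (u, 7, 20, p, 2), (u, 7, 20, z, 2), (x, 36, 5, m, 23), (x, 36, 5, q, 23), (x, 36, 5, u, 23), (x, 36, 5, w, 23)}.
σ[G >= D]: keep tuples satisfying G >= D → {(c, 4, 5, m, 31), (c, 4, 5, q, 31), (c, 4, 5, u, 31), (c, 4, 5, w, 31), (q, 4, 5, m, 14), (q, 4, 5, q, 14), (q, 4, 5, u, 14), (q, 4, 5, w, 14), (x, 36, 5, m, 23), (x, 36, 5, q, 23), (x, 36, 5, u, 23), (x, 36, 5, w, 23)}
π_{B, D, F} gives {(36, 5, m), (36, 5, q), (36, 5, u), (36, 5, w), (4, 5, m), (4, 5, q), (4, 5, u), (4, 5, w)} (4 duplicate(s) eliminated).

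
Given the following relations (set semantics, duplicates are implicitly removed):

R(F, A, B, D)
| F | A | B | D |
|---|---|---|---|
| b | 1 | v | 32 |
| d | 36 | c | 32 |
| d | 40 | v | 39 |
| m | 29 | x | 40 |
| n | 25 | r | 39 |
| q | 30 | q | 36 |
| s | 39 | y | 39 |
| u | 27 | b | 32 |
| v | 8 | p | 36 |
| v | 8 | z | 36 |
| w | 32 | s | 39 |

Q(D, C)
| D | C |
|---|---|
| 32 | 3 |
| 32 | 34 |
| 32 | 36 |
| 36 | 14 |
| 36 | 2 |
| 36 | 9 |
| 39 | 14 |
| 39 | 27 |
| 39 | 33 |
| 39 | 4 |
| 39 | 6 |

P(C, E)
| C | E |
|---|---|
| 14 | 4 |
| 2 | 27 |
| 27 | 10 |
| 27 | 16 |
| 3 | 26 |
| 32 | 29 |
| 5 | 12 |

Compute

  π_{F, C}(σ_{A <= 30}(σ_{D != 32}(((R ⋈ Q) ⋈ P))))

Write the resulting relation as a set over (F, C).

Joining R and Q on D yields {(b, 1, v, 32, 3), (b, 1, v, 32, 34), (b, 1, v, 32, 36), (d, 36, c, 32, 3), (d, 36, c, 32, 34), (d, 36, c, 32, 36), (d, 40, v, 39, 14), (d, 40, v, 39, 27), (d, 40, v, 39, 33), (d, 40, v, 39, 4), (d, 40, v, 39, 6), (n, 25, r, 39, 14), (n, 25, r, 39, 27), (n, 25, r, 39, 33), (n, 25, r, 39, 4), (n, 25, r, 39, 6), (q, 30, q, 36, 14), (q, 30, q, 36, 2), (q, 30, q, 36, 9), (s, 39, y, 39, 14), (s, 39, y, 39, 27), (s, 39, y, 39, 33), (s, 39, y, 39, 4), (s, 39, y, 39, 6), (u, 27, b, 32, 3), (u, 27, b, 32, 34), (u, 27, b, 32, 36), (v, 8, p, 36, 14), (v, 8, p, 36, 2), (v, 8, p, 36, 9), (v, 8, z, 36, 14), (v, 8, z, 36, 2), (v, 8, z, 36, 9), (w, 32, s, 39, 14), (w, 32, s, 39, 27), (w, 32, s, 39, 33), (w, 32, s, 39, 4), (w, 32, s, 39, 6)}.
Joining (R ⋈ Q) and P on C yields {(b, 1, v, 32, 3, 26), (d, 36, c, 32, 3, 26), (d, 40, v, 39, 14, 4), (d, 40, v, 39, 27, 10), (d, 40, v, 39, 27, 16), (n, 25, r, 39, 14, 4), (n, 25, r, 39, 27, 10), (n, 25, r, 39, 27, 16), (q, 30, q, 36, 14, 4), (q, 30, q, 36, 2, 27), (s, 39, y, 39, 14, 4), (s, 39, y, 39, 27, 10), (s, 39, y, 39, 27, 16), (u, 27, b, 32, 3, 26), (v, 8, p, 36, 14, 4), (v, 8, p, 36, 2, 27), (v, 8, z, 36, 14, 4), (v, 8, z, 36, 2, 27), (w, 32, s, 39, 14, 4), (w, 32, s, 39, 27, 10), (w, 32, s, 39, 27, 16)}.
σ[D != 32]: keep tuples satisfying D != 32 → {(d, 40, v, 39, 14, 4), (d, 40, v, 39, 27, 10), (d, 40, v, 39, 27, 16), (n, 25, r, 39, 14, 4), (n, 25, r, 39, 27, 10), (n, 25, r, 39, 27, 16), (q, 30, q, 36, 14, 4), (q, 30, q, 36, 2, 27), (s, 39, y, 39, 14, 4), (s, 39, y, 39, 27, 10), (s, 39, y, 39, 27, 16), (v, 8, p, 36, 14, 4), (v, 8, p, 36, 2, 27), (v, 8, z, 36, 14, 4), (v, 8, z, 36, 2, 27), (w, 32, s, 39, 14, 4), (w, 32, s, 39, 27, 10), (w, 32, s, 39, 27, 16)}
σ[A <= 30]: keep tuples satisfying A <= 30 → {(n, 25, r, 39, 14, 4), (n, 25, r, 39, 27, 10), (n, 25, r, 39, 27, 16), (q, 30, q, 36, 14, 4), (q, 30, q, 36, 2, 27), (v, 8, p, 36, 14, 4), (v, 8, p, 36, 2, 27), (v, 8, z, 36, 14, 4), (v, 8, z, 36, 2, 27)}
π[F, C]: project onto (F, C) (3 duplicate(s) eliminated) → {(n, 14), (n, 27), (q, 14), (q, 2), (v, 14), (v, 2)}

{(n, 14), (n, 27), (q, 14), (q, 2), (v, 14), (v, 2)}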